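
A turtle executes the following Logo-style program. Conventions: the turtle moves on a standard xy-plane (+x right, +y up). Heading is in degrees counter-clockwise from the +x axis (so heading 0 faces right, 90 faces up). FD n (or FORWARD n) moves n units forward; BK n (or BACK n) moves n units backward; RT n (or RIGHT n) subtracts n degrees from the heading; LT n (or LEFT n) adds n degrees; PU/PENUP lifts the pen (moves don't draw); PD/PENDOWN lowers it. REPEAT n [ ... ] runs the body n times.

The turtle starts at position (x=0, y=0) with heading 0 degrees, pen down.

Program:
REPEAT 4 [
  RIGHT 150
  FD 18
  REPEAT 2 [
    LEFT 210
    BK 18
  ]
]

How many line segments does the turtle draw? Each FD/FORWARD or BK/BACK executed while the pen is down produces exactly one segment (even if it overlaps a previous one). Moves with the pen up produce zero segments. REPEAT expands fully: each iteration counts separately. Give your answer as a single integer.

Answer: 12

Derivation:
Executing turtle program step by step:
Start: pos=(0,0), heading=0, pen down
REPEAT 4 [
  -- iteration 1/4 --
  RT 150: heading 0 -> 210
  FD 18: (0,0) -> (-15.588,-9) [heading=210, draw]
  REPEAT 2 [
    -- iteration 1/2 --
    LT 210: heading 210 -> 60
    BK 18: (-15.588,-9) -> (-24.588,-24.588) [heading=60, draw]
    -- iteration 2/2 --
    LT 210: heading 60 -> 270
    BK 18: (-24.588,-24.588) -> (-24.588,-6.588) [heading=270, draw]
  ]
  -- iteration 2/4 --
  RT 150: heading 270 -> 120
  FD 18: (-24.588,-6.588) -> (-33.588,9) [heading=120, draw]
  REPEAT 2 [
    -- iteration 1/2 --
    LT 210: heading 120 -> 330
    BK 18: (-33.588,9) -> (-49.177,18) [heading=330, draw]
    -- iteration 2/2 --
    LT 210: heading 330 -> 180
    BK 18: (-49.177,18) -> (-31.177,18) [heading=180, draw]
  ]
  -- iteration 3/4 --
  RT 150: heading 180 -> 30
  FD 18: (-31.177,18) -> (-15.588,27) [heading=30, draw]
  REPEAT 2 [
    -- iteration 1/2 --
    LT 210: heading 30 -> 240
    BK 18: (-15.588,27) -> (-6.588,42.588) [heading=240, draw]
    -- iteration 2/2 --
    LT 210: heading 240 -> 90
    BK 18: (-6.588,42.588) -> (-6.588,24.588) [heading=90, draw]
  ]
  -- iteration 4/4 --
  RT 150: heading 90 -> 300
  FD 18: (-6.588,24.588) -> (2.412,9) [heading=300, draw]
  REPEAT 2 [
    -- iteration 1/2 --
    LT 210: heading 300 -> 150
    BK 18: (2.412,9) -> (18,0) [heading=150, draw]
    -- iteration 2/2 --
    LT 210: heading 150 -> 0
    BK 18: (18,0) -> (0,0) [heading=0, draw]
  ]
]
Final: pos=(0,0), heading=0, 12 segment(s) drawn
Segments drawn: 12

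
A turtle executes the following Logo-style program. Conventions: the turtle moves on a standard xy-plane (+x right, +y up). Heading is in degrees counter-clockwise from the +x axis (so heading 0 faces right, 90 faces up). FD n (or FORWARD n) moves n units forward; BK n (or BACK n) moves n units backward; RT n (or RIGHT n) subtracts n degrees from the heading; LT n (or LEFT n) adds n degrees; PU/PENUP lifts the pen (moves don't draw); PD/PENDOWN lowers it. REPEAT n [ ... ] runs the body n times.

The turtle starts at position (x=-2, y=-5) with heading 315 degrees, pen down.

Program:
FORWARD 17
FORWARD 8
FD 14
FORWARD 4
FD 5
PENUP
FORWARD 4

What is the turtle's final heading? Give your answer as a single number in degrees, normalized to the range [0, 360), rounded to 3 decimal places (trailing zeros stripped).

Executing turtle program step by step:
Start: pos=(-2,-5), heading=315, pen down
FD 17: (-2,-5) -> (10.021,-17.021) [heading=315, draw]
FD 8: (10.021,-17.021) -> (15.678,-22.678) [heading=315, draw]
FD 14: (15.678,-22.678) -> (25.577,-32.577) [heading=315, draw]
FD 4: (25.577,-32.577) -> (28.406,-35.406) [heading=315, draw]
FD 5: (28.406,-35.406) -> (31.941,-38.941) [heading=315, draw]
PU: pen up
FD 4: (31.941,-38.941) -> (34.77,-41.77) [heading=315, move]
Final: pos=(34.77,-41.77), heading=315, 5 segment(s) drawn

Answer: 315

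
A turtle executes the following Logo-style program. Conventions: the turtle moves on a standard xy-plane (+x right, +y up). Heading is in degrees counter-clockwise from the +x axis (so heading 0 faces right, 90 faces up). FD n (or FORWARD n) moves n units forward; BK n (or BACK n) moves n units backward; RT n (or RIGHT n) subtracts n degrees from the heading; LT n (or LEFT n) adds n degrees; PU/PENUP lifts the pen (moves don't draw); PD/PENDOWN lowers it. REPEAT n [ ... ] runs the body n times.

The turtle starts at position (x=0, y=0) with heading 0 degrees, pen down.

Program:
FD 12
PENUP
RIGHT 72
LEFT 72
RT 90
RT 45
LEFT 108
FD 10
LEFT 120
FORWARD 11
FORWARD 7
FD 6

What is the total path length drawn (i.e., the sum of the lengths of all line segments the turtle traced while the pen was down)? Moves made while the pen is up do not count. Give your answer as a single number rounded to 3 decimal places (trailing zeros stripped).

Answer: 12

Derivation:
Executing turtle program step by step:
Start: pos=(0,0), heading=0, pen down
FD 12: (0,0) -> (12,0) [heading=0, draw]
PU: pen up
RT 72: heading 0 -> 288
LT 72: heading 288 -> 0
RT 90: heading 0 -> 270
RT 45: heading 270 -> 225
LT 108: heading 225 -> 333
FD 10: (12,0) -> (20.91,-4.54) [heading=333, move]
LT 120: heading 333 -> 93
FD 11: (20.91,-4.54) -> (20.334,6.445) [heading=93, move]
FD 7: (20.334,6.445) -> (19.968,13.435) [heading=93, move]
FD 6: (19.968,13.435) -> (19.654,19.427) [heading=93, move]
Final: pos=(19.654,19.427), heading=93, 1 segment(s) drawn

Segment lengths:
  seg 1: (0,0) -> (12,0), length = 12
Total = 12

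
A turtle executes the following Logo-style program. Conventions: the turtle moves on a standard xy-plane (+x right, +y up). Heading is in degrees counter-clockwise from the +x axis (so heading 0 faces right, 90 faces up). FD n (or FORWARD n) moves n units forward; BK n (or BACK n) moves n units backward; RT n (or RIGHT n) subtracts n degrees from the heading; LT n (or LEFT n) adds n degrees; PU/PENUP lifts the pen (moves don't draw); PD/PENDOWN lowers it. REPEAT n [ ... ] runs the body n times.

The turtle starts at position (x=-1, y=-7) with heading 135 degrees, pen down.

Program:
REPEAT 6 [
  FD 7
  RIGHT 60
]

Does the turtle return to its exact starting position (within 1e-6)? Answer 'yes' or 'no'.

Executing turtle program step by step:
Start: pos=(-1,-7), heading=135, pen down
REPEAT 6 [
  -- iteration 1/6 --
  FD 7: (-1,-7) -> (-5.95,-2.05) [heading=135, draw]
  RT 60: heading 135 -> 75
  -- iteration 2/6 --
  FD 7: (-5.95,-2.05) -> (-4.138,4.711) [heading=75, draw]
  RT 60: heading 75 -> 15
  -- iteration 3/6 --
  FD 7: (-4.138,4.711) -> (2.623,6.523) [heading=15, draw]
  RT 60: heading 15 -> 315
  -- iteration 4/6 --
  FD 7: (2.623,6.523) -> (7.573,1.573) [heading=315, draw]
  RT 60: heading 315 -> 255
  -- iteration 5/6 --
  FD 7: (7.573,1.573) -> (5.761,-5.188) [heading=255, draw]
  RT 60: heading 255 -> 195
  -- iteration 6/6 --
  FD 7: (5.761,-5.188) -> (-1,-7) [heading=195, draw]
  RT 60: heading 195 -> 135
]
Final: pos=(-1,-7), heading=135, 6 segment(s) drawn

Start position: (-1, -7)
Final position: (-1, -7)
Distance = 0; < 1e-6 -> CLOSED

Answer: yes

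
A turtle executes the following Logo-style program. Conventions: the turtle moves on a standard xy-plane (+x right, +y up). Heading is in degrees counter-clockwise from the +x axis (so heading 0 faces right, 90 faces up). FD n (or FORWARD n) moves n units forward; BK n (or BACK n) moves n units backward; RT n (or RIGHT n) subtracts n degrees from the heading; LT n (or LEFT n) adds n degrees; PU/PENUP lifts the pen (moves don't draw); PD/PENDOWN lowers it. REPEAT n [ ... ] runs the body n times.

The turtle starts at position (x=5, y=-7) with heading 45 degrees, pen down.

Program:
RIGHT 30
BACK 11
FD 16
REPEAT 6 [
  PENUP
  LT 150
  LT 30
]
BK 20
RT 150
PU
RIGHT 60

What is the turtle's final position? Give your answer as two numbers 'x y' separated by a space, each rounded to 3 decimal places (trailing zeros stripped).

Executing turtle program step by step:
Start: pos=(5,-7), heading=45, pen down
RT 30: heading 45 -> 15
BK 11: (5,-7) -> (-5.625,-9.847) [heading=15, draw]
FD 16: (-5.625,-9.847) -> (9.83,-5.706) [heading=15, draw]
REPEAT 6 [
  -- iteration 1/6 --
  PU: pen up
  LT 150: heading 15 -> 165
  LT 30: heading 165 -> 195
  -- iteration 2/6 --
  PU: pen up
  LT 150: heading 195 -> 345
  LT 30: heading 345 -> 15
  -- iteration 3/6 --
  PU: pen up
  LT 150: heading 15 -> 165
  LT 30: heading 165 -> 195
  -- iteration 4/6 --
  PU: pen up
  LT 150: heading 195 -> 345
  LT 30: heading 345 -> 15
  -- iteration 5/6 --
  PU: pen up
  LT 150: heading 15 -> 165
  LT 30: heading 165 -> 195
  -- iteration 6/6 --
  PU: pen up
  LT 150: heading 195 -> 345
  LT 30: heading 345 -> 15
]
BK 20: (9.83,-5.706) -> (-9.489,-10.882) [heading=15, move]
RT 150: heading 15 -> 225
PU: pen up
RT 60: heading 225 -> 165
Final: pos=(-9.489,-10.882), heading=165, 2 segment(s) drawn

Answer: -9.489 -10.882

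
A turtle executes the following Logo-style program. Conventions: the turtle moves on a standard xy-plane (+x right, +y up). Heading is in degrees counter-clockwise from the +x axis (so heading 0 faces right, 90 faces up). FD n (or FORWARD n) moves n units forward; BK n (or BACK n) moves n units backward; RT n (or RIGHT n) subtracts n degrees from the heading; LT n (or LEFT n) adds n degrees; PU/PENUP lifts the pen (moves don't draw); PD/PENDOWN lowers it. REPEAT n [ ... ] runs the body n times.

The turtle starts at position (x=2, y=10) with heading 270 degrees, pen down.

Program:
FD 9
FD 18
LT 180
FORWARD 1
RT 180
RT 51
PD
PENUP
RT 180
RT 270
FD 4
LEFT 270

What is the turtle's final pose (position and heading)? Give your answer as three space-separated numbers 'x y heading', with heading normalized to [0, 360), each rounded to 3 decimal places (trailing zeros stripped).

Answer: -0.517 -12.891 39

Derivation:
Executing turtle program step by step:
Start: pos=(2,10), heading=270, pen down
FD 9: (2,10) -> (2,1) [heading=270, draw]
FD 18: (2,1) -> (2,-17) [heading=270, draw]
LT 180: heading 270 -> 90
FD 1: (2,-17) -> (2,-16) [heading=90, draw]
RT 180: heading 90 -> 270
RT 51: heading 270 -> 219
PD: pen down
PU: pen up
RT 180: heading 219 -> 39
RT 270: heading 39 -> 129
FD 4: (2,-16) -> (-0.517,-12.891) [heading=129, move]
LT 270: heading 129 -> 39
Final: pos=(-0.517,-12.891), heading=39, 3 segment(s) drawn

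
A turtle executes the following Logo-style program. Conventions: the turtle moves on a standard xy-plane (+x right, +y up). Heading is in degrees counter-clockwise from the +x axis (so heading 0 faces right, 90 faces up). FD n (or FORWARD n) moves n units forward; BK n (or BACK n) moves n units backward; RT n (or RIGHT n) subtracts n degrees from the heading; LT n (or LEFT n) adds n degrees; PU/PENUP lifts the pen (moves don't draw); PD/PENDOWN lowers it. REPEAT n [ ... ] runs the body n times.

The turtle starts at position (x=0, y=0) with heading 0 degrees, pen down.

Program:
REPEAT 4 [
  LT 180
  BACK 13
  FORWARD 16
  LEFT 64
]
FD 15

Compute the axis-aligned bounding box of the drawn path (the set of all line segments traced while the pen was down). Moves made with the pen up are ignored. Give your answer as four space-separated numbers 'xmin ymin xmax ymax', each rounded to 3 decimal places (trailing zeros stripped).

Answer: -9.688 -14.846 13 12.941

Derivation:
Executing turtle program step by step:
Start: pos=(0,0), heading=0, pen down
REPEAT 4 [
  -- iteration 1/4 --
  LT 180: heading 0 -> 180
  BK 13: (0,0) -> (13,0) [heading=180, draw]
  FD 16: (13,0) -> (-3,0) [heading=180, draw]
  LT 64: heading 180 -> 244
  -- iteration 2/4 --
  LT 180: heading 244 -> 64
  BK 13: (-3,0) -> (-8.699,-11.684) [heading=64, draw]
  FD 16: (-8.699,-11.684) -> (-1.685,2.696) [heading=64, draw]
  LT 64: heading 64 -> 128
  -- iteration 3/4 --
  LT 180: heading 128 -> 308
  BK 13: (-1.685,2.696) -> (-9.688,12.941) [heading=308, draw]
  FD 16: (-9.688,12.941) -> (0.162,0.332) [heading=308, draw]
  LT 64: heading 308 -> 12
  -- iteration 4/4 --
  LT 180: heading 12 -> 192
  BK 13: (0.162,0.332) -> (12.878,3.035) [heading=192, draw]
  FD 16: (12.878,3.035) -> (-2.772,-0.291) [heading=192, draw]
  LT 64: heading 192 -> 256
]
FD 15: (-2.772,-0.291) -> (-6.401,-14.846) [heading=256, draw]
Final: pos=(-6.401,-14.846), heading=256, 9 segment(s) drawn

Segment endpoints: x in {-9.688, -8.699, -6.401, -3, -2.772, -1.685, 0, 0.162, 12.878, 13}, y in {-14.846, -11.684, -0.291, 0, 0, 0, 0.332, 2.696, 3.035, 12.941}
xmin=-9.688, ymin=-14.846, xmax=13, ymax=12.941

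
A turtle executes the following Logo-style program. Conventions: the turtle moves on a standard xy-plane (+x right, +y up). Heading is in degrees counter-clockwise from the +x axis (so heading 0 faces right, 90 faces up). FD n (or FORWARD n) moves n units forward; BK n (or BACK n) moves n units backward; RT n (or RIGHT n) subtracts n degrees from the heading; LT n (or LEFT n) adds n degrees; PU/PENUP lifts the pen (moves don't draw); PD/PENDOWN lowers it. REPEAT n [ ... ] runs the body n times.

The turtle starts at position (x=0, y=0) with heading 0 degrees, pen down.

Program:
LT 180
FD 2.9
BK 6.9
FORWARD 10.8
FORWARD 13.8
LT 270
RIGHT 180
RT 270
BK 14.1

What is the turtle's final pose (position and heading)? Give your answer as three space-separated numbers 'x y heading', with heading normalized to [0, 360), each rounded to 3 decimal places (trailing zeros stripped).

Answer: -34.7 0 0

Derivation:
Executing turtle program step by step:
Start: pos=(0,0), heading=0, pen down
LT 180: heading 0 -> 180
FD 2.9: (0,0) -> (-2.9,0) [heading=180, draw]
BK 6.9: (-2.9,0) -> (4,0) [heading=180, draw]
FD 10.8: (4,0) -> (-6.8,0) [heading=180, draw]
FD 13.8: (-6.8,0) -> (-20.6,0) [heading=180, draw]
LT 270: heading 180 -> 90
RT 180: heading 90 -> 270
RT 270: heading 270 -> 0
BK 14.1: (-20.6,0) -> (-34.7,0) [heading=0, draw]
Final: pos=(-34.7,0), heading=0, 5 segment(s) drawn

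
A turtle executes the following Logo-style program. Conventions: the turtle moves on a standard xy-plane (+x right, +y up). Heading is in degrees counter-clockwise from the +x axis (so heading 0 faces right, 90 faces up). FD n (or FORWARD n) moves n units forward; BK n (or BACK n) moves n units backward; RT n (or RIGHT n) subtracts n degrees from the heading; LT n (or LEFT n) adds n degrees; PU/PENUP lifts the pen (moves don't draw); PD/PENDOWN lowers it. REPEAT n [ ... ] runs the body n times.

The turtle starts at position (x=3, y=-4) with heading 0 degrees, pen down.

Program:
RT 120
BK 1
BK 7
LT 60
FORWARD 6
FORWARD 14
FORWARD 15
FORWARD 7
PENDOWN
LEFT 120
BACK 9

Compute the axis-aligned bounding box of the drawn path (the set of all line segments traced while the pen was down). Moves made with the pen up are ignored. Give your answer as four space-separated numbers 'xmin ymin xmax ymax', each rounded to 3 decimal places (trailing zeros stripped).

Answer: 3 -41.239 28 2.928

Derivation:
Executing turtle program step by step:
Start: pos=(3,-4), heading=0, pen down
RT 120: heading 0 -> 240
BK 1: (3,-4) -> (3.5,-3.134) [heading=240, draw]
BK 7: (3.5,-3.134) -> (7,2.928) [heading=240, draw]
LT 60: heading 240 -> 300
FD 6: (7,2.928) -> (10,-2.268) [heading=300, draw]
FD 14: (10,-2.268) -> (17,-14.392) [heading=300, draw]
FD 15: (17,-14.392) -> (24.5,-27.383) [heading=300, draw]
FD 7: (24.5,-27.383) -> (28,-33.445) [heading=300, draw]
PD: pen down
LT 120: heading 300 -> 60
BK 9: (28,-33.445) -> (23.5,-41.239) [heading=60, draw]
Final: pos=(23.5,-41.239), heading=60, 7 segment(s) drawn

Segment endpoints: x in {3, 3.5, 7, 10, 17, 23.5, 24.5, 28}, y in {-41.239, -33.445, -27.383, -14.392, -4, -3.134, -2.268, 2.928}
xmin=3, ymin=-41.239, xmax=28, ymax=2.928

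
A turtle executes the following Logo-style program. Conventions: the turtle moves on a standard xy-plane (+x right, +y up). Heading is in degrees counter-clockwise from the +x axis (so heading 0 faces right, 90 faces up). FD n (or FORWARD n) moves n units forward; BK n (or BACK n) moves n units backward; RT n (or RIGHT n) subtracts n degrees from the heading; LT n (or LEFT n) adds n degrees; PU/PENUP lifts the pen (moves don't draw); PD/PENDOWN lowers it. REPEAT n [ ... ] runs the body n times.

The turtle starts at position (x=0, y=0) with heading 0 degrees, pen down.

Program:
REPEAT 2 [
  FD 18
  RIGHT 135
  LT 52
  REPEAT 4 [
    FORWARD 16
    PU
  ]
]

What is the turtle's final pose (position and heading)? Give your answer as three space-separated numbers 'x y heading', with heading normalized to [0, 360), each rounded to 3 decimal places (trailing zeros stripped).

Answer: -34.106 -96.872 194

Derivation:
Executing turtle program step by step:
Start: pos=(0,0), heading=0, pen down
REPEAT 2 [
  -- iteration 1/2 --
  FD 18: (0,0) -> (18,0) [heading=0, draw]
  RT 135: heading 0 -> 225
  LT 52: heading 225 -> 277
  REPEAT 4 [
    -- iteration 1/4 --
    FD 16: (18,0) -> (19.95,-15.881) [heading=277, draw]
    PU: pen up
    -- iteration 2/4 --
    FD 16: (19.95,-15.881) -> (21.9,-31.761) [heading=277, move]
    PU: pen up
    -- iteration 3/4 --
    FD 16: (21.9,-31.761) -> (23.85,-47.642) [heading=277, move]
    PU: pen up
    -- iteration 4/4 --
    FD 16: (23.85,-47.642) -> (25.8,-63.523) [heading=277, move]
    PU: pen up
  ]
  -- iteration 2/2 --
  FD 18: (25.8,-63.523) -> (27.993,-81.389) [heading=277, move]
  RT 135: heading 277 -> 142
  LT 52: heading 142 -> 194
  REPEAT 4 [
    -- iteration 1/4 --
    FD 16: (27.993,-81.389) -> (12.469,-85.26) [heading=194, move]
    PU: pen up
    -- iteration 2/4 --
    FD 16: (12.469,-85.26) -> (-3.056,-89.13) [heading=194, move]
    PU: pen up
    -- iteration 3/4 --
    FD 16: (-3.056,-89.13) -> (-18.581,-93.001) [heading=194, move]
    PU: pen up
    -- iteration 4/4 --
    FD 16: (-18.581,-93.001) -> (-34.106,-96.872) [heading=194, move]
    PU: pen up
  ]
]
Final: pos=(-34.106,-96.872), heading=194, 2 segment(s) drawn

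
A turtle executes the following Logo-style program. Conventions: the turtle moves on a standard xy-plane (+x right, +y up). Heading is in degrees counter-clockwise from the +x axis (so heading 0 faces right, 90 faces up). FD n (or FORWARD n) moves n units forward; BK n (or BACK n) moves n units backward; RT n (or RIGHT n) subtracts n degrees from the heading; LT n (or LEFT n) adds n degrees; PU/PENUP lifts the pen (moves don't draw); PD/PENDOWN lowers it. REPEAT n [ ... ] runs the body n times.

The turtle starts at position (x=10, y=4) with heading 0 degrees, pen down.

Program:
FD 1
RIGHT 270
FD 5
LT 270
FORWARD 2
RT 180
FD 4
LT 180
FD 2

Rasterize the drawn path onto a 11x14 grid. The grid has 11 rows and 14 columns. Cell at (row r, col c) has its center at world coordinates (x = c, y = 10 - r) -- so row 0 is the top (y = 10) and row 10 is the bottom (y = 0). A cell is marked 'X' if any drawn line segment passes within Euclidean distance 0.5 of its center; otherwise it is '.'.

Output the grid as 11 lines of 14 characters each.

Answer: ..............
.........XXXXX
...........X..
...........X..
...........X..
...........X..
..........XX..
..............
..............
..............
..............

Derivation:
Segment 0: (10,4) -> (11,4)
Segment 1: (11,4) -> (11,9)
Segment 2: (11,9) -> (13,9)
Segment 3: (13,9) -> (9,9)
Segment 4: (9,9) -> (11,9)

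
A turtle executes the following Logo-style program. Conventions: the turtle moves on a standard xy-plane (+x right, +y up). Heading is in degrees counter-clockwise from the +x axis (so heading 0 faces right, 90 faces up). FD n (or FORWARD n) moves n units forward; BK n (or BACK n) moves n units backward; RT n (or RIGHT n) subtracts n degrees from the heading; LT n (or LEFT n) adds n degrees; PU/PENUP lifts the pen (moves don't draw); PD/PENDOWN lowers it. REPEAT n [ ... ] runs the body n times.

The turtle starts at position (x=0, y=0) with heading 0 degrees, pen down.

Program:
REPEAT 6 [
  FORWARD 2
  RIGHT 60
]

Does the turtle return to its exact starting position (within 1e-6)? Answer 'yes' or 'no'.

Executing turtle program step by step:
Start: pos=(0,0), heading=0, pen down
REPEAT 6 [
  -- iteration 1/6 --
  FD 2: (0,0) -> (2,0) [heading=0, draw]
  RT 60: heading 0 -> 300
  -- iteration 2/6 --
  FD 2: (2,0) -> (3,-1.732) [heading=300, draw]
  RT 60: heading 300 -> 240
  -- iteration 3/6 --
  FD 2: (3,-1.732) -> (2,-3.464) [heading=240, draw]
  RT 60: heading 240 -> 180
  -- iteration 4/6 --
  FD 2: (2,-3.464) -> (0,-3.464) [heading=180, draw]
  RT 60: heading 180 -> 120
  -- iteration 5/6 --
  FD 2: (0,-3.464) -> (-1,-1.732) [heading=120, draw]
  RT 60: heading 120 -> 60
  -- iteration 6/6 --
  FD 2: (-1,-1.732) -> (0,0) [heading=60, draw]
  RT 60: heading 60 -> 0
]
Final: pos=(0,0), heading=0, 6 segment(s) drawn

Start position: (0, 0)
Final position: (0, 0)
Distance = 0; < 1e-6 -> CLOSED

Answer: yes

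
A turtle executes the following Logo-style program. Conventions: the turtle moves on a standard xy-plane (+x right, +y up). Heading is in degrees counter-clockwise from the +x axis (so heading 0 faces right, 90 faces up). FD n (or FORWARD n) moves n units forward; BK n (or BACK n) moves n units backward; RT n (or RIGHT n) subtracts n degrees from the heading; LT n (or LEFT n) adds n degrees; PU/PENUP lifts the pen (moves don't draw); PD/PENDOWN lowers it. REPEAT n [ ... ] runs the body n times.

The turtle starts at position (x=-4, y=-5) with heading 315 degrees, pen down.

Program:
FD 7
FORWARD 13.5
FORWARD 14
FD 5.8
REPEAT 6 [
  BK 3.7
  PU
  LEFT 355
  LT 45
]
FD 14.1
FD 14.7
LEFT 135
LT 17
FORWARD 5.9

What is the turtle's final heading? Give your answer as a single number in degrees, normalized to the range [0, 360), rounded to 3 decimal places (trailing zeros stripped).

Executing turtle program step by step:
Start: pos=(-4,-5), heading=315, pen down
FD 7: (-4,-5) -> (0.95,-9.95) [heading=315, draw]
FD 13.5: (0.95,-9.95) -> (10.496,-19.496) [heading=315, draw]
FD 14: (10.496,-19.496) -> (20.395,-29.395) [heading=315, draw]
FD 5.8: (20.395,-29.395) -> (24.496,-33.496) [heading=315, draw]
REPEAT 6 [
  -- iteration 1/6 --
  BK 3.7: (24.496,-33.496) -> (21.88,-30.88) [heading=315, draw]
  PU: pen up
  LT 355: heading 315 -> 310
  LT 45: heading 310 -> 355
  -- iteration 2/6 --
  BK 3.7: (21.88,-30.88) -> (18.194,-30.558) [heading=355, move]
  PU: pen up
  LT 355: heading 355 -> 350
  LT 45: heading 350 -> 35
  -- iteration 3/6 --
  BK 3.7: (18.194,-30.558) -> (15.163,-32.68) [heading=35, move]
  PU: pen up
  LT 355: heading 35 -> 30
  LT 45: heading 30 -> 75
  -- iteration 4/6 --
  BK 3.7: (15.163,-32.68) -> (14.206,-36.254) [heading=75, move]
  PU: pen up
  LT 355: heading 75 -> 70
  LT 45: heading 70 -> 115
  -- iteration 5/6 --
  BK 3.7: (14.206,-36.254) -> (15.769,-39.607) [heading=115, move]
  PU: pen up
  LT 355: heading 115 -> 110
  LT 45: heading 110 -> 155
  -- iteration 6/6 --
  BK 3.7: (15.769,-39.607) -> (19.123,-41.171) [heading=155, move]
  PU: pen up
  LT 355: heading 155 -> 150
  LT 45: heading 150 -> 195
]
FD 14.1: (19.123,-41.171) -> (5.503,-44.82) [heading=195, move]
FD 14.7: (5.503,-44.82) -> (-8.696,-48.625) [heading=195, move]
LT 135: heading 195 -> 330
LT 17: heading 330 -> 347
FD 5.9: (-8.696,-48.625) -> (-2.947,-49.952) [heading=347, move]
Final: pos=(-2.947,-49.952), heading=347, 5 segment(s) drawn

Answer: 347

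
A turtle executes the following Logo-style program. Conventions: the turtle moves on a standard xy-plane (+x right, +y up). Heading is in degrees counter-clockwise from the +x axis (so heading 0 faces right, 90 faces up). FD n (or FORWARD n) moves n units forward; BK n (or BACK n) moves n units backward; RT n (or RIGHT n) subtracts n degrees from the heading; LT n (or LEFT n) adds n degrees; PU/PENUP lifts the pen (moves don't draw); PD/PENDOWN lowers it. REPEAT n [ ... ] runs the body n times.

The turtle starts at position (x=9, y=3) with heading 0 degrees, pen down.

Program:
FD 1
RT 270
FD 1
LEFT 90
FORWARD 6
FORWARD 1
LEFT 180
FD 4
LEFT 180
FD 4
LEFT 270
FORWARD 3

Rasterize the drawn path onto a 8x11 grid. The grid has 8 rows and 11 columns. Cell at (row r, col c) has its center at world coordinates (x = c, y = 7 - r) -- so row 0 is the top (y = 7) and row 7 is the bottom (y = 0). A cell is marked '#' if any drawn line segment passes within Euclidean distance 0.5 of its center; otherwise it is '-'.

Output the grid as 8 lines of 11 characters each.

Segment 0: (9,3) -> (10,3)
Segment 1: (10,3) -> (10,4)
Segment 2: (10,4) -> (4,4)
Segment 3: (4,4) -> (3,4)
Segment 4: (3,4) -> (7,4)
Segment 5: (7,4) -> (3,4)
Segment 6: (3,4) -> (3,7)

Answer: ---#-------
---#-------
---#-------
---########
---------##
-----------
-----------
-----------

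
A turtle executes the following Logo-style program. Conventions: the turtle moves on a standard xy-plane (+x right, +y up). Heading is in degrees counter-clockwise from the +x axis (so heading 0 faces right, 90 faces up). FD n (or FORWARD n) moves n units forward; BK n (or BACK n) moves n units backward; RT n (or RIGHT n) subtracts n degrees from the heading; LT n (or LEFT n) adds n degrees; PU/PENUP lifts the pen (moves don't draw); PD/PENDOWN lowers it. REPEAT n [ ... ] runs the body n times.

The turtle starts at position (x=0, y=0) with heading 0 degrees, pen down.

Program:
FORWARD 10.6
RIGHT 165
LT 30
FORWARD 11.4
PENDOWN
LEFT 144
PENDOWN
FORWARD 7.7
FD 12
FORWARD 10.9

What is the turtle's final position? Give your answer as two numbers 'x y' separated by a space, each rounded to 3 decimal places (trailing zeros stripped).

Answer: 32.762 -3.274

Derivation:
Executing turtle program step by step:
Start: pos=(0,0), heading=0, pen down
FD 10.6: (0,0) -> (10.6,0) [heading=0, draw]
RT 165: heading 0 -> 195
LT 30: heading 195 -> 225
FD 11.4: (10.6,0) -> (2.539,-8.061) [heading=225, draw]
PD: pen down
LT 144: heading 225 -> 9
PD: pen down
FD 7.7: (2.539,-8.061) -> (10.144,-6.856) [heading=9, draw]
FD 12: (10.144,-6.856) -> (21.996,-4.979) [heading=9, draw]
FD 10.9: (21.996,-4.979) -> (32.762,-3.274) [heading=9, draw]
Final: pos=(32.762,-3.274), heading=9, 5 segment(s) drawn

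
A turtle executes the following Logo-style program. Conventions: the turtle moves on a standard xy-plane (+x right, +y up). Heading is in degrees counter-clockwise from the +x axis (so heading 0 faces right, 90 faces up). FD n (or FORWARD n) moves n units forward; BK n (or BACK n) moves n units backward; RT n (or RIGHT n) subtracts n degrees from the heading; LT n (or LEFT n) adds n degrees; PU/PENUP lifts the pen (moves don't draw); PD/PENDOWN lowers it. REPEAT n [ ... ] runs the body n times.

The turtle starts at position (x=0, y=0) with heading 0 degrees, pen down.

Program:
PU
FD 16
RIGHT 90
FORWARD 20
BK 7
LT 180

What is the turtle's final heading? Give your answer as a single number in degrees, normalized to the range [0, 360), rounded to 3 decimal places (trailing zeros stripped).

Answer: 90

Derivation:
Executing turtle program step by step:
Start: pos=(0,0), heading=0, pen down
PU: pen up
FD 16: (0,0) -> (16,0) [heading=0, move]
RT 90: heading 0 -> 270
FD 20: (16,0) -> (16,-20) [heading=270, move]
BK 7: (16,-20) -> (16,-13) [heading=270, move]
LT 180: heading 270 -> 90
Final: pos=(16,-13), heading=90, 0 segment(s) drawn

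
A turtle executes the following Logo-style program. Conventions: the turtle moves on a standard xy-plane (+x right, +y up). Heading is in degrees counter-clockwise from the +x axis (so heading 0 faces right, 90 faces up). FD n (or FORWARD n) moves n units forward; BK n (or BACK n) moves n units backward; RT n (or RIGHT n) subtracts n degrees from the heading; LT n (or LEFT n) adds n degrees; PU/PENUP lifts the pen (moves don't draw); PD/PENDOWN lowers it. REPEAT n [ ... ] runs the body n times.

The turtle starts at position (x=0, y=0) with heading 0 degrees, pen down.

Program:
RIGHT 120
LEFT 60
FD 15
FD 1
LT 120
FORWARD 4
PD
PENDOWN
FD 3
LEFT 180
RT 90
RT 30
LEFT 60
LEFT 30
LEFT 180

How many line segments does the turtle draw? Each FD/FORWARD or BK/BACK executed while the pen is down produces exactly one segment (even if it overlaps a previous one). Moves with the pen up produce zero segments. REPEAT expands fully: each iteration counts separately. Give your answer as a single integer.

Executing turtle program step by step:
Start: pos=(0,0), heading=0, pen down
RT 120: heading 0 -> 240
LT 60: heading 240 -> 300
FD 15: (0,0) -> (7.5,-12.99) [heading=300, draw]
FD 1: (7.5,-12.99) -> (8,-13.856) [heading=300, draw]
LT 120: heading 300 -> 60
FD 4: (8,-13.856) -> (10,-10.392) [heading=60, draw]
PD: pen down
PD: pen down
FD 3: (10,-10.392) -> (11.5,-7.794) [heading=60, draw]
LT 180: heading 60 -> 240
RT 90: heading 240 -> 150
RT 30: heading 150 -> 120
LT 60: heading 120 -> 180
LT 30: heading 180 -> 210
LT 180: heading 210 -> 30
Final: pos=(11.5,-7.794), heading=30, 4 segment(s) drawn
Segments drawn: 4

Answer: 4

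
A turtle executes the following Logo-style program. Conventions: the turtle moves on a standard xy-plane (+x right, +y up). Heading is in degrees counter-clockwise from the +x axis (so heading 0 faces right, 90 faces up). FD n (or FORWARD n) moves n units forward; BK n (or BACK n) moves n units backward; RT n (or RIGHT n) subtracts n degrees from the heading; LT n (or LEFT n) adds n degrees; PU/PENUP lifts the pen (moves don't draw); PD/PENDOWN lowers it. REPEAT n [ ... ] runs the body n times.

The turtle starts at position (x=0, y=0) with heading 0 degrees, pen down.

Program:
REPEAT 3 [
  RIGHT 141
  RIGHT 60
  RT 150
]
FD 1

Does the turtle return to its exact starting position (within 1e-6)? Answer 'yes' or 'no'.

Executing turtle program step by step:
Start: pos=(0,0), heading=0, pen down
REPEAT 3 [
  -- iteration 1/3 --
  RT 141: heading 0 -> 219
  RT 60: heading 219 -> 159
  RT 150: heading 159 -> 9
  -- iteration 2/3 --
  RT 141: heading 9 -> 228
  RT 60: heading 228 -> 168
  RT 150: heading 168 -> 18
  -- iteration 3/3 --
  RT 141: heading 18 -> 237
  RT 60: heading 237 -> 177
  RT 150: heading 177 -> 27
]
FD 1: (0,0) -> (0.891,0.454) [heading=27, draw]
Final: pos=(0.891,0.454), heading=27, 1 segment(s) drawn

Start position: (0, 0)
Final position: (0.891, 0.454)
Distance = 1; >= 1e-6 -> NOT closed

Answer: no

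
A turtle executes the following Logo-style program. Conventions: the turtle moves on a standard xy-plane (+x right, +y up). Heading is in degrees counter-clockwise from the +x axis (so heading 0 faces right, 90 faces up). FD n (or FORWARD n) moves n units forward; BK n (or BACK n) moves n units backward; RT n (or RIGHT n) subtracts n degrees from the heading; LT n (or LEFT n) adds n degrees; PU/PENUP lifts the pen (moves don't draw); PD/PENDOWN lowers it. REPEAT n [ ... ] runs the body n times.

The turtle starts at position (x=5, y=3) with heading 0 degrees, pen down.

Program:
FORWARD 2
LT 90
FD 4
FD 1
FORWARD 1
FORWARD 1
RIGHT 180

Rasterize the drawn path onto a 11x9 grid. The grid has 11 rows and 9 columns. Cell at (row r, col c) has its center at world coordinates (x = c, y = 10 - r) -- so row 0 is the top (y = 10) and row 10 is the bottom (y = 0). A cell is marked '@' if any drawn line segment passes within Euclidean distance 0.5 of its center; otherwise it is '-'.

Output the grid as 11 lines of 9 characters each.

Answer: -------@-
-------@-
-------@-
-------@-
-------@-
-------@-
-------@-
-----@@@-
---------
---------
---------

Derivation:
Segment 0: (5,3) -> (7,3)
Segment 1: (7,3) -> (7,7)
Segment 2: (7,7) -> (7,8)
Segment 3: (7,8) -> (7,9)
Segment 4: (7,9) -> (7,10)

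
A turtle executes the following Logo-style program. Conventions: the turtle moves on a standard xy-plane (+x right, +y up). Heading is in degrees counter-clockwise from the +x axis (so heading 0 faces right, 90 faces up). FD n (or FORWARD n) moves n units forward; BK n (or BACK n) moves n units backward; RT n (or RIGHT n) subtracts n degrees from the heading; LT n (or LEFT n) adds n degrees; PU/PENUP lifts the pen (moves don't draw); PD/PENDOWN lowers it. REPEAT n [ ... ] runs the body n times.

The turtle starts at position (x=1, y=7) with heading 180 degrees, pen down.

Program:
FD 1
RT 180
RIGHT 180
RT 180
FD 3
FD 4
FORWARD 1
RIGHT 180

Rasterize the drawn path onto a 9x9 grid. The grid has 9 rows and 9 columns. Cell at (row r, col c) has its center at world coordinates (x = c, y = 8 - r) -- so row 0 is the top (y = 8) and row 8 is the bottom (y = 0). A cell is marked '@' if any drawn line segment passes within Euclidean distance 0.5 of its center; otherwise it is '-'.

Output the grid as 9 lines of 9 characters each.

Segment 0: (1,7) -> (0,7)
Segment 1: (0,7) -> (3,7)
Segment 2: (3,7) -> (7,7)
Segment 3: (7,7) -> (8,7)

Answer: ---------
@@@@@@@@@
---------
---------
---------
---------
---------
---------
---------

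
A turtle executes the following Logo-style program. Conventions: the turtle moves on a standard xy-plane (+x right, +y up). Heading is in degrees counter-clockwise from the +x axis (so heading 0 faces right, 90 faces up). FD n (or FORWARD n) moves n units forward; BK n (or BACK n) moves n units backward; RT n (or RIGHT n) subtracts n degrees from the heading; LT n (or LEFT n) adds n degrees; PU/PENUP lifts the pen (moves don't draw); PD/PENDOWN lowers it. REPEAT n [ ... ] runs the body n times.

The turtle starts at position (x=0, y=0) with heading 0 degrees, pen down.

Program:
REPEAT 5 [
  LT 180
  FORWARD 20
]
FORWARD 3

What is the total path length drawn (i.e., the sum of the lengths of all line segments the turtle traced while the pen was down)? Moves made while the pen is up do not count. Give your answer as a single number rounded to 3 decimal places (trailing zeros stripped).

Executing turtle program step by step:
Start: pos=(0,0), heading=0, pen down
REPEAT 5 [
  -- iteration 1/5 --
  LT 180: heading 0 -> 180
  FD 20: (0,0) -> (-20,0) [heading=180, draw]
  -- iteration 2/5 --
  LT 180: heading 180 -> 0
  FD 20: (-20,0) -> (0,0) [heading=0, draw]
  -- iteration 3/5 --
  LT 180: heading 0 -> 180
  FD 20: (0,0) -> (-20,0) [heading=180, draw]
  -- iteration 4/5 --
  LT 180: heading 180 -> 0
  FD 20: (-20,0) -> (0,0) [heading=0, draw]
  -- iteration 5/5 --
  LT 180: heading 0 -> 180
  FD 20: (0,0) -> (-20,0) [heading=180, draw]
]
FD 3: (-20,0) -> (-23,0) [heading=180, draw]
Final: pos=(-23,0), heading=180, 6 segment(s) drawn

Segment lengths:
  seg 1: (0,0) -> (-20,0), length = 20
  seg 2: (-20,0) -> (0,0), length = 20
  seg 3: (0,0) -> (-20,0), length = 20
  seg 4: (-20,0) -> (0,0), length = 20
  seg 5: (0,0) -> (-20,0), length = 20
  seg 6: (-20,0) -> (-23,0), length = 3
Total = 103

Answer: 103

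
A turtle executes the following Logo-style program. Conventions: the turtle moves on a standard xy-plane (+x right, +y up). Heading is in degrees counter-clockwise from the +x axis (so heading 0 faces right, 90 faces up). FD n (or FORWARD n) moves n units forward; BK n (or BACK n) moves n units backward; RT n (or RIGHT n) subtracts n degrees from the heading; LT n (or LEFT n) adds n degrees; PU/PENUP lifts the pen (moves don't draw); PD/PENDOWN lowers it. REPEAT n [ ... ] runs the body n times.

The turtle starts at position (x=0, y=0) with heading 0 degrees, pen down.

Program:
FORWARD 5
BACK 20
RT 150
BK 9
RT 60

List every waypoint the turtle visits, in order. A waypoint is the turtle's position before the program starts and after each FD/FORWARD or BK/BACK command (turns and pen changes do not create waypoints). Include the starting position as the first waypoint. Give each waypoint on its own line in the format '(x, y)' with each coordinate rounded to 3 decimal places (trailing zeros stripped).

Answer: (0, 0)
(5, 0)
(-15, 0)
(-7.206, 4.5)

Derivation:
Executing turtle program step by step:
Start: pos=(0,0), heading=0, pen down
FD 5: (0,0) -> (5,0) [heading=0, draw]
BK 20: (5,0) -> (-15,0) [heading=0, draw]
RT 150: heading 0 -> 210
BK 9: (-15,0) -> (-7.206,4.5) [heading=210, draw]
RT 60: heading 210 -> 150
Final: pos=(-7.206,4.5), heading=150, 3 segment(s) drawn
Waypoints (4 total):
(0, 0)
(5, 0)
(-15, 0)
(-7.206, 4.5)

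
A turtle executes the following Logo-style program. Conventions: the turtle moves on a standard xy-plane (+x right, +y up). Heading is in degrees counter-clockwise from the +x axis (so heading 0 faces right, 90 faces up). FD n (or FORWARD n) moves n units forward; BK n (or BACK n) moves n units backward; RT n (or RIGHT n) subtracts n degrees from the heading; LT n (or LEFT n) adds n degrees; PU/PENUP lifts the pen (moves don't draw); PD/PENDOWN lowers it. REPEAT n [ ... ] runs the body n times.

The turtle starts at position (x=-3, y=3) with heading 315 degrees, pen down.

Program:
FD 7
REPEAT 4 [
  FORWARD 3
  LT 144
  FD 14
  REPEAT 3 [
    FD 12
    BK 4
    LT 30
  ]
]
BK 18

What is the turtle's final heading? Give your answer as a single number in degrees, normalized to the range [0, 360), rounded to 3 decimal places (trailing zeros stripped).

Executing turtle program step by step:
Start: pos=(-3,3), heading=315, pen down
FD 7: (-3,3) -> (1.95,-1.95) [heading=315, draw]
REPEAT 4 [
  -- iteration 1/4 --
  FD 3: (1.95,-1.95) -> (4.071,-4.071) [heading=315, draw]
  LT 144: heading 315 -> 99
  FD 14: (4.071,-4.071) -> (1.881,9.757) [heading=99, draw]
  REPEAT 3 [
    -- iteration 1/3 --
    FD 12: (1.881,9.757) -> (0.004,21.609) [heading=99, draw]
    BK 4: (0.004,21.609) -> (0.63,17.658) [heading=99, draw]
    LT 30: heading 99 -> 129
    -- iteration 2/3 --
    FD 12: (0.63,17.658) -> (-6.922,26.984) [heading=129, draw]
    BK 4: (-6.922,26.984) -> (-4.405,23.875) [heading=129, draw]
    LT 30: heading 129 -> 159
    -- iteration 3/3 --
    FD 12: (-4.405,23.875) -> (-15.608,28.176) [heading=159, draw]
    BK 4: (-15.608,28.176) -> (-11.874,26.742) [heading=159, draw]
    LT 30: heading 159 -> 189
  ]
  -- iteration 2/4 --
  FD 3: (-11.874,26.742) -> (-14.837,26.273) [heading=189, draw]
  LT 144: heading 189 -> 333
  FD 14: (-14.837,26.273) -> (-2.363,19.917) [heading=333, draw]
  REPEAT 3 [
    -- iteration 1/3 --
    FD 12: (-2.363,19.917) -> (8.329,14.469) [heading=333, draw]
    BK 4: (8.329,14.469) -> (4.765,16.285) [heading=333, draw]
    LT 30: heading 333 -> 3
    -- iteration 2/3 --
    FD 12: (4.765,16.285) -> (16.749,16.913) [heading=3, draw]
    BK 4: (16.749,16.913) -> (12.754,16.704) [heading=3, draw]
    LT 30: heading 3 -> 33
    -- iteration 3/3 --
    FD 12: (12.754,16.704) -> (22.818,23.239) [heading=33, draw]
    BK 4: (22.818,23.239) -> (19.464,21.061) [heading=33, draw]
    LT 30: heading 33 -> 63
  ]
  -- iteration 3/4 --
  FD 3: (19.464,21.061) -> (20.826,23.734) [heading=63, draw]
  LT 144: heading 63 -> 207
  FD 14: (20.826,23.734) -> (8.352,17.378) [heading=207, draw]
  REPEAT 3 [
    -- iteration 1/3 --
    FD 12: (8.352,17.378) -> (-2.34,11.93) [heading=207, draw]
    BK 4: (-2.34,11.93) -> (1.224,13.746) [heading=207, draw]
    LT 30: heading 207 -> 237
    -- iteration 2/3 --
    FD 12: (1.224,13.746) -> (-5.312,3.682) [heading=237, draw]
    BK 4: (-5.312,3.682) -> (-3.134,7.037) [heading=237, draw]
    LT 30: heading 237 -> 267
    -- iteration 3/3 --
    FD 12: (-3.134,7.037) -> (-3.762,-4.947) [heading=267, draw]
    BK 4: (-3.762,-4.947) -> (-3.552,-0.952) [heading=267, draw]
    LT 30: heading 267 -> 297
  ]
  -- iteration 4/4 --
  FD 3: (-3.552,-0.952) -> (-2.19,-3.625) [heading=297, draw]
  LT 144: heading 297 -> 81
  FD 14: (-2.19,-3.625) -> (0,10.202) [heading=81, draw]
  REPEAT 3 [
    -- iteration 1/3 --
    FD 12: (0,10.202) -> (1.877,22.055) [heading=81, draw]
    BK 4: (1.877,22.055) -> (1.251,18.104) [heading=81, draw]
    LT 30: heading 81 -> 111
    -- iteration 2/3 --
    FD 12: (1.251,18.104) -> (-3.049,29.307) [heading=111, draw]
    BK 4: (-3.049,29.307) -> (-1.616,25.572) [heading=111, draw]
    LT 30: heading 111 -> 141
    -- iteration 3/3 --
    FD 12: (-1.616,25.572) -> (-10.941,33.124) [heading=141, draw]
    BK 4: (-10.941,33.124) -> (-7.833,30.607) [heading=141, draw]
    LT 30: heading 141 -> 171
  ]
]
BK 18: (-7.833,30.607) -> (9.946,27.791) [heading=171, draw]
Final: pos=(9.946,27.791), heading=171, 34 segment(s) drawn

Answer: 171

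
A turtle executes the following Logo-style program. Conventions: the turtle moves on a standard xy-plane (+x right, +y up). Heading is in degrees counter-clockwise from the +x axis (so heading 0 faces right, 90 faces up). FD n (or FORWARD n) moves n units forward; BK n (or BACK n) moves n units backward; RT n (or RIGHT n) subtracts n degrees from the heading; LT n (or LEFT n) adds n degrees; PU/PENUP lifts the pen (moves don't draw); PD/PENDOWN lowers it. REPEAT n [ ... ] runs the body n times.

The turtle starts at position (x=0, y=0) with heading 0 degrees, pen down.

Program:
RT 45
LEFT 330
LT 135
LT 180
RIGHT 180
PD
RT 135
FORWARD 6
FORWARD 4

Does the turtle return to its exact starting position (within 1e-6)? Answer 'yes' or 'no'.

Executing turtle program step by step:
Start: pos=(0,0), heading=0, pen down
RT 45: heading 0 -> 315
LT 330: heading 315 -> 285
LT 135: heading 285 -> 60
LT 180: heading 60 -> 240
RT 180: heading 240 -> 60
PD: pen down
RT 135: heading 60 -> 285
FD 6: (0,0) -> (1.553,-5.796) [heading=285, draw]
FD 4: (1.553,-5.796) -> (2.588,-9.659) [heading=285, draw]
Final: pos=(2.588,-9.659), heading=285, 2 segment(s) drawn

Start position: (0, 0)
Final position: (2.588, -9.659)
Distance = 10; >= 1e-6 -> NOT closed

Answer: no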